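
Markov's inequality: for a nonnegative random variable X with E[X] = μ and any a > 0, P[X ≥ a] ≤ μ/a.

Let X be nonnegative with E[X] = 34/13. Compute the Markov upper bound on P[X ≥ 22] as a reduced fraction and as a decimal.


μ = E[X] = 34/13, a = 22.
Markov: P[X ≥ 22] ≤ μ/a = (34/13)/22 = 17/143.
Numerically: ≈ 0.1189.
(Since a = 22 > μ = 2.6154, the bound 17/143 is < 1 and informative.)

P[X ≥ 22] ≤ 17/143 ≈ 0.1189.


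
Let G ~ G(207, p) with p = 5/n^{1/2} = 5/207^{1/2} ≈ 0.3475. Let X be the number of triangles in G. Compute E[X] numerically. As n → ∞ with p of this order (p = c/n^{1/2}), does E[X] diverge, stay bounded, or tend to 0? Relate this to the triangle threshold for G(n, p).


Number of potential triangles: C(207, 3) = 1456935.
Each occurs with probability p³ ≈ (0.3475)³ ≈ 4.197150e-02.
By linearity: E[X] = C(207, 3)·p³ ≈ 1456935 · 4.197150e-02 ≈ 61149.7480.
Since α = 1/2 < 1, p = c/n^{1/2} ≫ 1/n is above the triangle threshold p ~ 1/n. Asymptotically E[X] ~ (c³/6)·n^{3(1−α)} = (5³/6)·n^{1.5} → ∞; triangles are abundant w.h.p.

E[X] ≈ 61149.7480; in regime p = Θ(1/n^{1/2}) E[X] diverges (above the triangle threshold p ~ 1/n).


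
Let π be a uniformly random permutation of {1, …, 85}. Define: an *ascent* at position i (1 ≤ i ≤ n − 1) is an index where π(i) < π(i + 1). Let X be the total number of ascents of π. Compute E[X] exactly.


Write X = Σ X_I over i = 1, …, 84, with X_I the indicator of one ascent.
There are 84 indicators.
For each fixed i, the pair (π(i), π(i+1)) is a uniformly random ordered pair of distinct values from {1, …, 85}; by symmetry P[π(i) < π(i+1)] = 1/2.
By linearity: E[X] = 84 · (1/2) = (85 − 1) · (1/2) = 42 ≈ 42.0000.

E[X] = 42 = 42.0000.


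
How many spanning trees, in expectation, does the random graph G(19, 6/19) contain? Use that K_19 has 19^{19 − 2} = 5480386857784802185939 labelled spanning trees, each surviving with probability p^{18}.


K_19 has 19^{19 − 2} = 5480386857784802185939 labelled spanning trees.
For each such spanning tree H, let X_H = 1 if all 18 edges of H are present in G. Then P[X_H = 1] = p^{18} = (6/19)^{18} = 101559956668416/104127350297911241532841.
By linearity: E[X] = Σ_H E[X_H] = 5480386857784802185939 · p^{18} = 5480386857784802185939 · 101559956668416/104127350297911241532841 = 101559956668416/19.
Numerically: E[X] ≈ 5.34526e+12.

E[X] = 5480386857784802185939 · (6/19)^{18} = 101559956668416/19 ≈ 5.34526e+12.


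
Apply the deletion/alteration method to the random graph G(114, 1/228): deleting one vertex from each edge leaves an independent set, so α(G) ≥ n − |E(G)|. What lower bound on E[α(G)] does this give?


E[|E(G)|] = C(114, 2)·p = 6441 · (1/228) = 113/4.
E[α(G)] ≥ n − E[|E(G)|] = 114 − 113/4 = 343/4.
Numerically: ≈ 85.750000.
(This is only a lower bound; the true E[α(G)] may be larger.)

E[α(G)] ≥ 343/4 ≈ 85.750000.


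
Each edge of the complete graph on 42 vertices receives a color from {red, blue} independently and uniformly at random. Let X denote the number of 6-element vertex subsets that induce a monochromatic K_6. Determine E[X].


Let X = Σ_S X_S over the C(42, 6) = 5245786 subsets S of size 6, where X_S = 1 if the K_6 on S is monochromatic.
For a fixed S, the K_6 on S has C(6, 2) = 15 edges. P[all 15 edges red] = (1/2)^15, and likewise for blue, so P[monochromatic] = 2·(1/2)^15 = 2^{1 − 15} = 1/16384.
By linearity: E[X] = C(42, 6) · 2^{1 − 15} = 5245786 · 1/16384 = 2622893/8192.
Numerically: E[X] ≈ 320.177368.

E[X] = C(42,6)·2^(1−C(6,2)) = 2622893/8192 ≈ 320.177368.


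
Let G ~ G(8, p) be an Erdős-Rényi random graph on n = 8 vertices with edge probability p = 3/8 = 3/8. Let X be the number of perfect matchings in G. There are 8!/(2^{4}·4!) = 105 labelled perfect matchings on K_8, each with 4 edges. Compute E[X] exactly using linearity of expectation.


K_8 has 8!/(2^{4}·4!) = 105 labelled perfect matchings.
For each such perfect matching H, let X_H = 1 if all 4 edges of H are present in G. Then P[X_H = 1] = p^{4} = (3/8)^{4} = 81/4096.
By linearity of expectation: E[X] = Σ_H E[X_H] = 105 · p^{4} = 105 · 81/4096 = 8505/4096.
Numerically: E[X] ≈ 2.076.

E[X] = 105 · (3/8)^{4} = 8505/4096 ≈ 2.076.


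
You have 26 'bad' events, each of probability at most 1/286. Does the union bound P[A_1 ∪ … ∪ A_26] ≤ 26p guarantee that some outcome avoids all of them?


Union bound: P[∪_{i=1}^{26} A_i] ≤ Σ_i P[A_i] ≤ 26·p = 26·(1/286) = 1/11.
Numerically: 1/11 ≈ 0.0909091.
Is 1/11 < 1? YES.
Since P[∪ A_i] ≤ 1/11 < 1, the complement has P[∩ A_i^c] ≥ 1 − 1/11 = 10/11 > 0, so some outcome avoids every A_i.

26·p = 1/11 ≈ 0.0909091; existence CERTIFIED by the union bound.


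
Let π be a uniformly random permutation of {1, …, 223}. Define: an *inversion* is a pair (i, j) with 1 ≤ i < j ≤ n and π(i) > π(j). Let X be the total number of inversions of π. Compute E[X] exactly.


Write X = Σ X_I over the C(223, 2) = 24753 pairs i < j, with X_I the indicator of one inversion.
There are 24753 indicators.
For each fixed pair i < j, the values π(i) and π(j) are two distinct elements of {1, …, 223} in uniformly random order; by symmetry P[π(i) > π(j)] = 1/2.
By linearity: E[X] = 24753 · (1/2) = C(223, 2) · (1/2) = 24753/2 = 24753/2 ≈ 12376.500.

E[X] = 24753/2 = 12376.500.


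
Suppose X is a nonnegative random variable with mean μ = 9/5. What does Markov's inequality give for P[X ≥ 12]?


μ = E[X] = 9/5, a = 12.
Markov: P[X ≥ 12] ≤ μ/a = (9/5)/12 = 3/20.
Numerically: ≈ 0.15000.
(Since a = 12 > μ = 1.80000, the bound 3/20 is < 1 and informative.)

P[X ≥ 12] ≤ 3/20 ≈ 0.15000.


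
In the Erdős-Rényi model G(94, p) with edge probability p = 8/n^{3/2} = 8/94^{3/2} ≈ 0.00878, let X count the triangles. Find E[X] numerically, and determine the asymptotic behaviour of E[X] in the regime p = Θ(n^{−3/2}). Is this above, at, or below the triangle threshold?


Number of potential triangles: C(94, 3) = 134044.
Each occurs with probability p³ ≈ (0.00878)³ ≈ 6.76386e-07.
By linearity: E[X] = C(94, 3)·p³ ≈ 134044 · 6.76386e-07 ≈ 0.091.
Since α = 3/2 > 1, p = c/n^{3/2} = o(1/n) is below the triangle threshold p ~ 1/n. Asymptotically E[X] ~ (c³/6)·n^{3(1−α)} = (8³/6)·n^{-1.5} → 0, so by Markov's inequality G has no triangles w.h.p.

E[X] ≈ 0.091; in regime p = Θ(1/n^{3/2}) E[X] tends to 0 (below the triangle threshold p ~ 1/n).


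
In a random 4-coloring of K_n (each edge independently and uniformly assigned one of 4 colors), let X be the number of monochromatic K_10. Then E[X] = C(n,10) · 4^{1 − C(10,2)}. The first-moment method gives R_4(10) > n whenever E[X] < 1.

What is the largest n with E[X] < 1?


We need C(n, 10) · 4^{1 − 45} < 1, i.e. C(n, 10) < 4^{45 − 1} = 309485009821345068724781056.
Check values of n near the boundary:
  n = 2020: C(2020, 10) = 304832018578739931133653656; 304832018578739931133653656 < 309485009821345068724781056? YES
  n = 2021: C(2021, 10) = 306347841644770462864800616; 306347841644770462864800616 < 309485009821345068724781056? YES
  n = 2022: C(2022, 10) = 307870445231474093395937796; 307870445231474093395937796 < 309485009821345068724781056? YES
  n = 2023: C(2023, 10) = 309399856285778485315440716; 309399856285778485315440716 < 309485009821345068724781056? YES
  n = 2024: C(2024, 10) = 310936101848269937576192656; 310936101848269937576192656 < 309485009821345068724781056? NO
The largest n with C(n, 10) < 309485009821345068724781056 is n = 2023 (where E[X] = 77349964071444621328860179/77371252455336267181195264 ≈ 0.999725). Hence R_4(10) > 2023, i.e. R_4(10) ≥ 2024.

Largest n = 2023; hence R_4(10) > 2023.


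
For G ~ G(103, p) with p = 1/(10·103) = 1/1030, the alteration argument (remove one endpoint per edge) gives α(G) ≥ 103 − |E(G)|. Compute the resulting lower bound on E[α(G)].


E[|E(G)|] = C(103, 2)·p = 5253 · (1/1030) = 51/10.
E[α(G)] ≥ n − E[|E(G)|] = 103 − 51/10 = 979/10.
Numerically: ≈ 97.900.
(This is only a lower bound; the true E[α(G)] may be larger.)

E[α(G)] ≥ 979/10 ≈ 97.900.


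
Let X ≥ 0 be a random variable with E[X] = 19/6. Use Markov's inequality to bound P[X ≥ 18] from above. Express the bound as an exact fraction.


μ = E[X] = 19/6, a = 18.
Markov: P[X ≥ 18] ≤ μ/a = (19/6)/18 = 19/108.
Numerically: ≈ 0.17593.
(Since a = 18 > μ = 3.16667, the bound 19/108 is < 1 and informative.)

P[X ≥ 18] ≤ 19/108 ≈ 0.17593.


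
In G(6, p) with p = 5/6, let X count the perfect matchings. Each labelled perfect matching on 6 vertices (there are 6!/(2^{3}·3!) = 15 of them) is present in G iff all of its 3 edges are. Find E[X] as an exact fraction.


K_6 has 6!/(2^{3}·3!) = 15 labelled perfect matchings.
For each such perfect matching H, let X_H = 1 if all 3 edges of H are present in G. Then P[X_H = 1] = p^{3} = (5/6)^{3} = 125/216.
By linearity: E[X] = Σ_H E[X_H] = 15 · p^{3} = 15 · 125/216 = 625/72.
Numerically: E[X] ≈ 8.681.

E[X] = 15 · (5/6)^{3} = 625/72 ≈ 8.681.


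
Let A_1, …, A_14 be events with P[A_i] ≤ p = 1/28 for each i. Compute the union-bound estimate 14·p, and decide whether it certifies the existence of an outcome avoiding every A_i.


Union bound: P[∪_{i=1}^{14} A_i] ≤ Σ_i P[A_i] ≤ 14·p = 14·(1/28) = 1/2.
Numerically: 1/2 ≈ 0.50000.
Is 1/2 < 1? YES.
Since P[∪ A_i] ≤ 1/2 < 1, the complement has P[∩ A_i^c] ≥ 1 − 1/2 = 1/2 > 0, so some outcome avoids every A_i.

14·p = 1/2 ≈ 0.50000; existence CERTIFIED by the union bound.


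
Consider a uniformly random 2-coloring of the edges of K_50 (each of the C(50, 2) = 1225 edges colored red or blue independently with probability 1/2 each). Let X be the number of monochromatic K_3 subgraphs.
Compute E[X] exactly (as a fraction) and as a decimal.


Let X = Σ_S X_S over the C(50, 3) = 19600 subsets S of size 3, where X_S = 1 if the K_3 on S is monochromatic.
For a fixed S, the K_3 on S has C(3, 2) = 3 edges. P[all 3 edges red] = (1/2)^3, and likewise for blue, so P[monochromatic] = 2·(1/2)^3 = 2^{1 − 3} = 1/4.
Summing: E[X] = C(50, 3) · 2^{1 − 3} = 19600 · 1/4 = 4900.
Numerically: E[X] ≈ 4900.000.

E[X] = C(50,3)·2^(1−C(3,2)) = 4900 ≈ 4900.000.


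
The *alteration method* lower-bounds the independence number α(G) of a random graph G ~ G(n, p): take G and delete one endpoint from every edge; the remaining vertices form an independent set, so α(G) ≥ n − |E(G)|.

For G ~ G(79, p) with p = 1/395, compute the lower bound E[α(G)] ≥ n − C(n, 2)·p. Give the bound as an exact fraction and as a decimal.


E[|E(G)|] = C(79, 2)·p = 3081 · (1/395) = 39/5.
E[α(G)] ≥ n − E[|E(G)|] = 79 − 39/5 = 356/5.
Numerically: ≈ 71.200.
(This is only a lower bound; the true E[α(G)] may be larger.)

E[α(G)] ≥ 356/5 ≈ 71.200.


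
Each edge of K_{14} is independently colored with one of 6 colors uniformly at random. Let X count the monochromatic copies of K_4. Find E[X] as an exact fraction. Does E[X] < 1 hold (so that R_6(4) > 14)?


E[X] = C(14, 4) · 6^{1 − 6} = 1001 · 6^{−5} = 1001/7776.
As a reduced fraction: E[X] = 1001/7776 ≈ 0.1287294.
Is E[X] < 1? YES.
Since E[X] < 1, there exists a 6-coloring of K_{14} with no monochromatic K_4; hence R_6(4) > 14.

E[X] = 1001/7776 ≈ 0.1287294; E[X] < 1, so R_6(4) > 14.


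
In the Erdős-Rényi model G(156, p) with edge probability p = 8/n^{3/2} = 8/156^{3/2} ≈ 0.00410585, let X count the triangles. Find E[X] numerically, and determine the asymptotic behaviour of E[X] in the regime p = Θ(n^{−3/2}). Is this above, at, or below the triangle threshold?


Number of potential triangles: C(156, 3) = 620620.
Each occurs with probability p³ ≈ (0.00410585)³ ≈ 6.92164416e-08.
By linearity: E[X] = C(156, 3)·p³ ≈ 620620 · 6.92164416e-08 ≈ 0.042957.
Since α = 3/2 > 1, p = c/n^{3/2} = o(1/n) is below the triangle threshold p ~ 1/n. Asymptotically E[X] ~ (c³/6)·n^{3(1−α)} = (8³/6)·n^{-1.5} → 0, so by Markov's inequality G has no triangles w.h.p.

E[X] ≈ 0.042957; in regime p = Θ(1/n^{3/2}) E[X] tends to 0 (below the triangle threshold p ~ 1/n).


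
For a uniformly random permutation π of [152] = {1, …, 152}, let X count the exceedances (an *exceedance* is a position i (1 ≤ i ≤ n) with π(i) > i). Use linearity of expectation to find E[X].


Write X = Σ_{i=1}^{152} X_i, where X_i = 1_{π(i) > i}.
For each fixed i, π(i) is uniform over {1, …, 152} (marginal of a uniform permutation), so P[π(i) > i] = (n − i)/n. Summing: Σ_{i=1}^{152} (n − i)/n = (0 + 1 + … + 151)/152 = 152(152 − 1)/(2·152) = (152 − 1)/2.
Hence E[X] = Σ_{i=1}^{152} (152 − i)/152 = 151/2 ≈ 75.5000.

E[X] = 151/2 = 75.5000.


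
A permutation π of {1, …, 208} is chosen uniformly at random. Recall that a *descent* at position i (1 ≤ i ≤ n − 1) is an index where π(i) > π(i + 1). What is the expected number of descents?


Write X = Σ X_I over i = 1, …, 207, with X_I the indicator of one descent.
There are 207 indicators.
For each fixed i, the pair (π(i), π(i+1)) is a uniformly random ordered pair of distinct values from {1, …, 208}; by symmetry P[π(i) > π(i+1)] = 1/2.
By linearity: E[X] = 207 · (1/2) = (208 − 1) · (1/2) = 207/2 ≈ 103.500.

E[X] = 207/2 = 103.500.


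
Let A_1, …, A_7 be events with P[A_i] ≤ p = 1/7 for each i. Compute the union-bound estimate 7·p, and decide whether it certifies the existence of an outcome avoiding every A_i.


Union bound: P[∪_{i=1}^{7} A_i] ≤ Σ_i P[A_i] ≤ 7·p = 7·(1/7) = 1.
Numerically: 1 ≈ 1.0000.
Is 1 < 1? NO.
Since the bound 1 is ≥ 1, the union bound is uninformative here; it does NOT by itself certify existence.

7·p = 1 ≈ 1.0000; existence NOT certified by the union bound.


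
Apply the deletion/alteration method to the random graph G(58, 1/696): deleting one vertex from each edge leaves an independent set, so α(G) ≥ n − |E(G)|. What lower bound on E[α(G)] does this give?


E[|E(G)|] = C(58, 2)·p = 1653 · (1/696) = 19/8.
E[α(G)] ≥ n − E[|E(G)|] = 58 − 19/8 = 445/8.
Numerically: ≈ 55.625.
(This is only a lower bound; the true E[α(G)] may be larger.)

E[α(G)] ≥ 445/8 ≈ 55.625.


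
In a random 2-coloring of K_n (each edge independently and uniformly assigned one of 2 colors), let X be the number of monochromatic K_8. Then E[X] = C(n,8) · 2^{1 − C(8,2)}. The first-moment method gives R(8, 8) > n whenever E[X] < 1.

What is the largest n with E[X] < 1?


We need C(n, 8) · 2^{1 − 28} < 1, i.e. C(n, 8) < 2^{28 − 1} = 134217728.
Check values of n near the boundary:
  n = 38: C(38, 8) = 48903492; 48903492 < 134217728? YES
  n = 39: C(39, 8) = 61523748; 61523748 < 134217728? YES
  n = 40: C(40, 8) = 76904685; 76904685 < 134217728? YES
  n = 41: C(41, 8) = 95548245; 95548245 < 134217728? YES
  n = 42: C(42, 8) = 118030185; 118030185 < 134217728? YES
  n = 43: C(43, 8) = 145008513; 145008513 < 134217728? NO
  n = 44: C(44, 8) = 177232627; 177232627 < 134217728? NO
  n = 45: C(45, 8) = 215553195; 215553195 < 134217728? NO
The largest n with C(n, 8) < 134217728 is n = 42 (where E[X] = 118030185/134217728 ≈ 0.8794). Hence R(8, 8) > 42, i.e. R(8, 8) ≥ 43.

Largest n = 42; hence R(8, 8) > 42.


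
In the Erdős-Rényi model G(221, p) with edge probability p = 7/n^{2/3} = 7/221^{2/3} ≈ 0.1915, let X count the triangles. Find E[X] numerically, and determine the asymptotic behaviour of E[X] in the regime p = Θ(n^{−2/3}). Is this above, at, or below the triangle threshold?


Number of potential triangles: C(221, 3) = 1774630.
Each occurs with probability p³ ≈ (0.1915)³ ≈ 7.02278823e-03.
By linearity: E[X] = C(221, 3)·p³ ≈ 1774630 · 7.02278823e-03 ≈ 12462.850679.
Since α = 2/3 < 1, p = c/n^{2/3} ≫ 1/n is above the triangle threshold p ~ 1/n. Asymptotically E[X] ~ (c³/6)·n^{3(1−α)} = (7³/6)·n^{1} → ∞; triangles are abundant w.h.p.

E[X] ≈ 12462.850679; in regime p = Θ(1/n^{2/3}) E[X] diverges (above the triangle threshold p ~ 1/n).


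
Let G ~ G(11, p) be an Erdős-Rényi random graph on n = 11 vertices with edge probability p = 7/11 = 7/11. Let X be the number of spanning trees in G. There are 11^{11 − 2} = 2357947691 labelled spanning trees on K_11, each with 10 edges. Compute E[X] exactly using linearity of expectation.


K_11 has 11^{11 − 2} = 2357947691 labelled spanning trees.
For each such spanning tree H, let X_H = 1 if all 10 edges of H are present in G. Then P[X_H = 1] = p^{10} = (7/11)^{10} = 282475249/25937424601.
By linearity: E[X] = Σ_H E[X_H] = 2357947691 · p^{10} = 2357947691 · 282475249/25937424601 = 282475249/11.
Numerically: E[X] ≈ 2.56796e+07.

E[X] = 2357947691 · (7/11)^{10} = 282475249/11 ≈ 2.56796e+07.


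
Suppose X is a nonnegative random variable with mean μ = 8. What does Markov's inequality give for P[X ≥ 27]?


μ = E[X] = 8, a = 27.
Markov: P[X ≥ 27] ≤ μ/a = (8)/27 = 8/27.
Numerically: ≈ 0.29630.
(Since a = 27 > μ = 8.00000, the bound 8/27 is < 1 and informative.)

P[X ≥ 27] ≤ 8/27 ≈ 0.29630.


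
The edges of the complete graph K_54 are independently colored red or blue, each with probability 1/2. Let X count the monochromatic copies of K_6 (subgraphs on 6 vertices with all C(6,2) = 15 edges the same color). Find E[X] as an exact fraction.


Let X = Σ_S X_S over the C(54, 6) = 25827165 subsets S of size 6, where X_S = 1 if the K_6 on S is monochromatic.
For a fixed S, the K_6 on S has C(6, 2) = 15 edges. P[all 15 edges red] = (1/2)^15, and likewise for blue, so P[monochromatic] = 2·(1/2)^15 = 2^{1 − 15} = 1/16384.
Summing: E[X] = C(54, 6) · 2^{1 − 15} = 25827165 · 1/16384 = 25827165/16384.
Numerically: E[X] ≈ 1576.365.

E[X] = C(54,6)·2^(1−C(6,2)) = 25827165/16384 ≈ 1576.365.


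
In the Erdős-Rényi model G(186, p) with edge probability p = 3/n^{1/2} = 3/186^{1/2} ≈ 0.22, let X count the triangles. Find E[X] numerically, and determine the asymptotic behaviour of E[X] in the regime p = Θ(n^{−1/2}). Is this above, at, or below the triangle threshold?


Number of potential triangles: C(186, 3) = 1055240.
Each occurs with probability p³ ≈ (0.22)³ ≈ 1.064374e-02.
By linearity: E[X] = C(186, 3)·p³ ≈ 1055240 · 1.064374e-02 ≈ 11231.7025.
Since α = 1/2 < 1, p = c/n^{1/2} ≫ 1/n is above the triangle threshold p ~ 1/n. Asymptotically E[X] ~ (c³/6)·n^{3(1−α)} = (3³/6)·n^{1.5} → ∞; triangles are abundant w.h.p.

E[X] ≈ 11231.7025; in regime p = Θ(1/n^{1/2}) E[X] diverges (above the triangle threshold p ~ 1/n).


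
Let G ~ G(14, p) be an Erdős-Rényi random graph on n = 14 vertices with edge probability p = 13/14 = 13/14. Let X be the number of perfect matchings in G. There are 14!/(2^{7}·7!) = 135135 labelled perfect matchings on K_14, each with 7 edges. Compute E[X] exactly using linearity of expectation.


K_14 has 14!/(2^{7}·7!) = 135135 labelled perfect matchings.
For each such perfect matching H, let X_H = 1 if all 7 edges of H are present in G. Then P[X_H = 1] = p^{7} = (13/14)^{7} = 62748517/105413504.
By linearity: E[X] = Σ_H E[X_H] = 135135 · p^{7} = 135135 · 62748517/105413504 = 1211360120685/15059072.
Numerically: E[X] ≈ 80440.6.

E[X] = 135135 · (13/14)^{7} = 1211360120685/15059072 ≈ 80440.6.


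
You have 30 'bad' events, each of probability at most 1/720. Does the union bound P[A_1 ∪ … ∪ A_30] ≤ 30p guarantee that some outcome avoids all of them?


Union bound: P[∪_{i=1}^{30} A_i] ≤ Σ_i P[A_i] ≤ 30·p = 30·(1/720) = 1/24.
Numerically: 1/24 ≈ 0.0417.
Is 1/24 < 1? YES.
Since P[∪ A_i] ≤ 1/24 < 1, the complement has P[∩ A_i^c] ≥ 1 − 1/24 = 23/24 > 0, so some outcome avoids every A_i.

30·p = 1/24 ≈ 0.0417; existence CERTIFIED by the union bound.


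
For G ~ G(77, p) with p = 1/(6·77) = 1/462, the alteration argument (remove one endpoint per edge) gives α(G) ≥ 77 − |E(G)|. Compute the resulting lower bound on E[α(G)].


E[|E(G)|] = C(77, 2)·p = 2926 · (1/462) = 19/3.
E[α(G)] ≥ n − E[|E(G)|] = 77 − 19/3 = 212/3.
Numerically: ≈ 70.6667.
(This is only a lower bound; the true E[α(G)] may be larger.)

E[α(G)] ≥ 212/3 ≈ 70.6667.


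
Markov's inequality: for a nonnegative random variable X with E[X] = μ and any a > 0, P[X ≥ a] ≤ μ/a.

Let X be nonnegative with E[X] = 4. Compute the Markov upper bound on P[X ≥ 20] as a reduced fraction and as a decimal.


μ = E[X] = 4, a = 20.
Markov: P[X ≥ 20] ≤ μ/a = (4)/20 = 1/5.
Numerically: ≈ 0.200000.
(Since a = 20 > μ = 4.000000, the bound 1/5 is < 1 and informative.)

P[X ≥ 20] ≤ 1/5 ≈ 0.200000.


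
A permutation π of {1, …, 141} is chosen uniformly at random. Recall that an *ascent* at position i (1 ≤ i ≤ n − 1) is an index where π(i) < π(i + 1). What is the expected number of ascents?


Write X = Σ X_I over i = 1, …, 140, with X_I the indicator of one ascent.
There are 140 indicators.
For each fixed i, the pair (π(i), π(i+1)) is a uniformly random ordered pair of distinct values from {1, …, 141}; by symmetry P[π(i) < π(i+1)] = 1/2.
By linearity: E[X] = 140 · (1/2) = (141 − 1) · (1/2) = 70 ≈ 70.000.

E[X] = 70 = 70.000.


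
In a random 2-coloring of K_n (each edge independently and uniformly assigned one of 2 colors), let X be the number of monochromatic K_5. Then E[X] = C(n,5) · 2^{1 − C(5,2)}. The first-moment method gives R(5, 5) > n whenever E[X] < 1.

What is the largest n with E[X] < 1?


We need C(n, 5) · 2^{1 − 10} < 1, i.e. C(n, 5) < 2^{10 − 1} = 512.
Check values of n near the boundary:
  n = 6: C(6, 5) = 6; 6 < 512? YES
  n = 7: C(7, 5) = 21; 21 < 512? YES
  n = 8: C(8, 5) = 56; 56 < 512? YES
  n = 9: C(9, 5) = 126; 126 < 512? YES
  n = 10: C(10, 5) = 252; 252 < 512? YES
  n = 11: C(11, 5) = 462; 462 < 512? YES
  n = 12: C(12, 5) = 792; 792 < 512? NO
The largest n with C(n, 5) < 512 is n = 11 (where E[X] = 231/256 ≈ 0.902344). Hence R(5, 5) > 11, i.e. R(5, 5) ≥ 12.

Largest n = 11; hence R(5, 5) > 11.


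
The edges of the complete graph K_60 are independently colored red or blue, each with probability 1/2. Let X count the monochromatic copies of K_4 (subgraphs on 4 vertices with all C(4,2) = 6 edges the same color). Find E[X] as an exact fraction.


Let X = Σ_S X_S over the C(60, 4) = 487635 subsets S of size 4, where X_S = 1 if the K_4 on S is monochromatic.
For a fixed S, the K_4 on S has C(4, 2) = 6 edges. P[all 6 edges red] = (1/2)^6, and likewise for blue, so P[monochromatic] = 2·(1/2)^6 = 2^{1 − 6} = 1/32.
By linearity: E[X] = C(60, 4) · 2^{1 − 6} = 487635 · 1/32 = 487635/32.
Numerically: E[X] ≈ 15238.59375.

E[X] = C(60,4)·2^(1−C(4,2)) = 487635/32 ≈ 15238.59375.


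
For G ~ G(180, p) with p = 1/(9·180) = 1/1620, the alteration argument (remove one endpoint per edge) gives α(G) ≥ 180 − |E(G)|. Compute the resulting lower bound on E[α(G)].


E[|E(G)|] = C(180, 2)·p = 16110 · (1/1620) = 179/18.
E[α(G)] ≥ n − E[|E(G)|] = 180 − 179/18 = 3061/18.
Numerically: ≈ 170.055556.
(This is only a lower bound; the true E[α(G)] may be larger.)

E[α(G)] ≥ 3061/18 ≈ 170.055556.


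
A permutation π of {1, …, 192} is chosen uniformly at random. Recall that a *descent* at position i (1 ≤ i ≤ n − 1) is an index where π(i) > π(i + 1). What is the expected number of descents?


Write X = Σ X_I over i = 1, …, 191, with X_I the indicator of one descent.
There are 191 indicators.
For each fixed i, the pair (π(i), π(i+1)) is a uniformly random ordered pair of distinct values from {1, …, 192}; by symmetry P[π(i) > π(i+1)] = 1/2.
By linearity: E[X] = 191 · (1/2) = (192 − 1) · (1/2) = 191/2 ≈ 95.500.

E[X] = 191/2 = 95.500.


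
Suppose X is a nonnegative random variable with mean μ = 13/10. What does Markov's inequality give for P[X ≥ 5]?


μ = E[X] = 13/10, a = 5.
Markov: P[X ≥ 5] ≤ μ/a = (13/10)/5 = 13/50.
Numerically: ≈ 0.260000.
(Since a = 5 > μ = 1.300000, the bound 13/50 is < 1 and informative.)

P[X ≥ 5] ≤ 13/50 ≈ 0.260000.


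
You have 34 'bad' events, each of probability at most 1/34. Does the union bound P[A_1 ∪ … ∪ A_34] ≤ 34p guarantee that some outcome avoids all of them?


Union bound: P[∪_{i=1}^{34} A_i] ≤ Σ_i P[A_i] ≤ 34·p = 34·(1/34) = 1.
Numerically: 1 ≈ 1.00000.
Is 1 < 1? NO.
Since the bound 1 is ≥ 1, the union bound is uninformative here; it does NOT by itself certify existence.

34·p = 1 ≈ 1.00000; existence NOT certified by the union bound.


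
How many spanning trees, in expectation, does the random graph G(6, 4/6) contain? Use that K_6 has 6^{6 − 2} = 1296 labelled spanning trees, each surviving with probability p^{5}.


K_6 has 6^{6 − 2} = 1296 labelled spanning trees.
For each such spanning tree H, let X_H = 1 if all 5 edges of H are present in G. Then P[X_H = 1] = p^{5} = (2/3)^{5} = 32/243.
Summing the indicators: E[X] = Σ_H E[X_H] = 1296 · p^{5} = 1296 · 32/243 = 512/3.
Numerically: E[X] ≈ 170.667.

E[X] = 1296 · (2/3)^{5} = 512/3 ≈ 170.667.


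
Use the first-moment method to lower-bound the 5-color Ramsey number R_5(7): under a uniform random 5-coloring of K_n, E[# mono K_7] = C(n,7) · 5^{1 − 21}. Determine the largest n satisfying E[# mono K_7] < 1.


We need C(n, 7) · 5^{1 − 21} < 1, i.e. C(n, 7) < 5^{21 − 1} = 95367431640625.
Check values of n near the boundary:
  n = 333: C(333, 7) = 84549532139028; 84549532139028 < 95367431640625? YES
  n = 334: C(334, 7) = 86359460961576; 86359460961576 < 95367431640625? YES
  n = 335: C(335, 7) = 88202498238195; 88202498238195 < 95367431640625? YES
  n = 336: C(336, 7) = 90079147136880; 90079147136880 < 95367431640625? YES
  n = 337: C(337, 7) = 91989916924632; 91989916924632 < 95367431640625? YES
  n = 338: C(338, 7) = 93935323022736; 93935323022736 < 95367431640625? YES
  n = 339: C(339, 7) = 95915887062372; 95915887062372 < 95367431640625? NO
  n = 340: C(340, 7) = 97932136940560; 97932136940560 < 95367431640625? NO
The largest n with C(n, 7) < 95367431640625 is n = 338 (where E[X] = 93935323022736/95367431640625 ≈ 0.9849833). Hence R_5(7) > 338, i.e. R_5(7) ≥ 339.

Largest n = 338; hence R_5(7) > 338.


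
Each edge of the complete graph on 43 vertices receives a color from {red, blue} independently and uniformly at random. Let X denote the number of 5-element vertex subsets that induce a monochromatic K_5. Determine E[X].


Let X = Σ_S X_S over the C(43, 5) = 962598 subsets S of size 5, where X_S = 1 if the K_5 on S is monochromatic.
For a fixed S, the K_5 on S has C(5, 2) = 10 edges. P[all 10 edges red] = (1/2)^10, and likewise for blue, so P[monochromatic] = 2·(1/2)^10 = 2^{1 − 10} = 1/512.
By linearity: E[X] = C(43, 5) · 2^{1 − 10} = 962598 · 1/512 = 481299/256.
Numerically: E[X] ≈ 1880.07422.

E[X] = C(43,5)·2^(1−C(5,2)) = 481299/256 ≈ 1880.07422.


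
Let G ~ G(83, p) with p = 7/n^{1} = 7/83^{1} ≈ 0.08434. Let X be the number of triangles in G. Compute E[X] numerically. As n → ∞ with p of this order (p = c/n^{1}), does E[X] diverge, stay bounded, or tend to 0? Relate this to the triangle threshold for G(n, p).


Number of potential triangles: C(83, 3) = 91881.
Each occurs with probability p³ ≈ (0.08434)³ ≈ 5.998737e-04.
By linearity: E[X] = C(83, 3)·p³ ≈ 91881 · 5.998737e-04 ≈ 55.1170.
Here α = 1, so p = 7/n is exactly at the triangle threshold p ~ 1/n. Asymptotically E[X] → c³/6 = 7³/6 = 343/6 ≈ 57.1667, a bounded constant. In this regime the triangle count is asymptotically Poisson(c³/6).

E[X] ≈ 55.1170; in regime p = Θ(1/n^{1}) E[X] stays bounded (at the triangle threshold p ~ 1/n).


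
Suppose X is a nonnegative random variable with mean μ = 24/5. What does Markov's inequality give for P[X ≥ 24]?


μ = E[X] = 24/5, a = 24.
Markov: P[X ≥ 24] ≤ μ/a = (24/5)/24 = 1/5.
Numerically: ≈ 0.2000.
(Since a = 24 > μ = 4.8000, the bound 1/5 is < 1 and informative.)

P[X ≥ 24] ≤ 1/5 ≈ 0.2000.


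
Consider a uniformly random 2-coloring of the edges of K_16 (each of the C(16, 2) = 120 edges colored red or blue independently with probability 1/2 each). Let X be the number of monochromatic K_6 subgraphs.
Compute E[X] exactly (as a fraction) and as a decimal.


Let X = Σ_S X_S over the C(16, 6) = 8008 subsets S of size 6, where X_S = 1 if the K_6 on S is monochromatic.
For a fixed S, the K_6 on S has C(6, 2) = 15 edges. P[all 15 edges red] = (1/2)^15, and likewise for blue, so P[monochromatic] = 2·(1/2)^15 = 2^{1 − 15} = 1/16384.
Summing: E[X] = C(16, 6) · 2^{1 − 15} = 8008 · 1/16384 = 1001/2048.
Numerically: E[X] ≈ 0.489.

E[X] = C(16,6)·2^(1−C(6,2)) = 1001/2048 ≈ 0.489.


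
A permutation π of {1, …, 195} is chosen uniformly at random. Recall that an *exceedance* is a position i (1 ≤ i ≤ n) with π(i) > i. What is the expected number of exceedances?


Write X = Σ_{i=1}^{195} X_i, where X_i = 1_{π(i) > i}.
For each fixed i, π(i) is uniform over {1, …, 195} (marginal of a uniform permutation), so P[π(i) > i] = (n − i)/n. Summing: Σ_{i=1}^{195} (n − i)/n = (0 + 1 + … + 194)/195 = 195(195 − 1)/(2·195) = (195 − 1)/2.
Hence E[X] = Σ_{i=1}^{195} (195 − i)/195 = 97 ≈ 97.000.

E[X] = 97 = 97.000.


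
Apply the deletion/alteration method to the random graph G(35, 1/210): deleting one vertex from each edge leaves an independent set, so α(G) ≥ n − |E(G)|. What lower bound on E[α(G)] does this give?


E[|E(G)|] = C(35, 2)·p = 595 · (1/210) = 17/6.
E[α(G)] ≥ n − E[|E(G)|] = 35 − 17/6 = 193/6.
Numerically: ≈ 32.167.
(This is only a lower bound; the true E[α(G)] may be larger.)

E[α(G)] ≥ 193/6 ≈ 32.167.


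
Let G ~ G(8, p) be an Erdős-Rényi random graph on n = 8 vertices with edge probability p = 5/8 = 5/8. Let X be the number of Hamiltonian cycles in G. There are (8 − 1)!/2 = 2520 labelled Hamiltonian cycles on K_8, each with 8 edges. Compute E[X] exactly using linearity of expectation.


K_8 has (8 − 1)!/2 = 2520 labelled Hamiltonian cycles.
For each such Hamiltonian cycle H, let X_H = 1 if all 8 edges of H are present in G. Then P[X_H = 1] = p^{8} = (5/8)^{8} = 390625/16777216.
By linearity of expectation: E[X] = Σ_H E[X_H] = 2520 · p^{8} = 2520 · 390625/16777216 = 123046875/2097152.
Numerically: E[X] ≈ 58.6733.

E[X] = 2520 · (5/8)^{8} = 123046875/2097152 ≈ 58.6733.


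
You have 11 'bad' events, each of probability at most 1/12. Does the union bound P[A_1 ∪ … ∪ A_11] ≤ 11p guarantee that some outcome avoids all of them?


Union bound: P[∪_{i=1}^{11} A_i] ≤ Σ_i P[A_i] ≤ 11·p = 11·(1/12) = 11/12.
Numerically: 11/12 ≈ 0.91667.
Is 11/12 < 1? YES.
Since P[∪ A_i] ≤ 11/12 < 1, the complement has P[∩ A_i^c] ≥ 1 − 11/12 = 1/12 > 0, so some outcome avoids every A_i.

11·p = 11/12 ≈ 0.91667; existence CERTIFIED by the union bound.


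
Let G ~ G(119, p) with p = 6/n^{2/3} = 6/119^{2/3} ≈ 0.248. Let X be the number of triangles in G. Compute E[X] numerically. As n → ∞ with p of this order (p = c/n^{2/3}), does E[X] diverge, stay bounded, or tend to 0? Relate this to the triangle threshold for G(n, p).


Number of potential triangles: C(119, 3) = 273819.
Each occurs with probability p³ ≈ (0.248)³ ≈ 1.525316e-02.
By linearity: E[X] = C(119, 3)·p³ ≈ 273819 · 1.525316e-02 ≈ 4176.6050.
Since α = 2/3 < 1, p = c/n^{2/3} ≫ 1/n is above the triangle threshold p ~ 1/n. Asymptotically E[X] ~ (c³/6)·n^{3(1−α)} = (6³/6)·n^{1} → ∞; triangles are abundant w.h.p.

E[X] ≈ 4176.6050; in regime p = Θ(1/n^{2/3}) E[X] diverges (above the triangle threshold p ~ 1/n).


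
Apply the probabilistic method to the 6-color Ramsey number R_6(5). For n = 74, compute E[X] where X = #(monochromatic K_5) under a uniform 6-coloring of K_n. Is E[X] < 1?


E[X] = C(74, 5) · 6^{1 − 10} = 16108764 · 6^{−9} = 16108764/10077696.
As a reduced fraction: E[X] = 1342397/839808 ≈ 1.598457.
Is E[X] < 1? NO.
Since E[X] ≥ 1, the first-moment bound is inconclusive at n = 74; it does NOT by itself certify R_6(5) > 74.

E[X] = 1342397/839808 ≈ 1.598457; E[X] ≥ 1; first-moment method inconclusive here.


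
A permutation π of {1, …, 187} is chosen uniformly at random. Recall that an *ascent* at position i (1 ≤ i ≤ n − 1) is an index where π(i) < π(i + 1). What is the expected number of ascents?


Write X = Σ X_I over i = 1, …, 186, with X_I the indicator of one ascent.
There are 186 indicators.
For each fixed i, the pair (π(i), π(i+1)) is a uniformly random ordered pair of distinct values from {1, …, 187}; by symmetry P[π(i) < π(i+1)] = 1/2.
By linearity: E[X] = 186 · (1/2) = (187 − 1) · (1/2) = 93 ≈ 93.00000.

E[X] = 93 = 93.00000.


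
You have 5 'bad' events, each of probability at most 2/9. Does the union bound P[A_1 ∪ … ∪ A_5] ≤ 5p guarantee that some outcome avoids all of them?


Union bound: P[∪_{i=1}^{5} A_i] ≤ Σ_i P[A_i] ≤ 5·p = 5·(2/9) = 10/9.
Numerically: 10/9 ≈ 1.111111.
Is 10/9 < 1? NO.
Since the bound 10/9 is ≥ 1, the union bound is uninformative here; it does NOT by itself certify existence.

5·p = 10/9 ≈ 1.111111; existence NOT certified by the union bound.


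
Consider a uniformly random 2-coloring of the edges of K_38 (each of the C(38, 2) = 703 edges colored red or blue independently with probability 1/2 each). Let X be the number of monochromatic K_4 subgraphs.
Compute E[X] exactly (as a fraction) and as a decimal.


Let X = Σ_S X_S over the C(38, 4) = 73815 subsets S of size 4, where X_S = 1 if the K_4 on S is monochromatic.
For a fixed S, the K_4 on S has C(4, 2) = 6 edges. P[all 6 edges red] = (1/2)^6, and likewise for blue, so P[monochromatic] = 2·(1/2)^6 = 2^{1 − 6} = 1/32.
Summing: E[X] = C(38, 4) · 2^{1 − 6} = 73815 · 1/32 = 73815/32.
Numerically: E[X] ≈ 2306.719.

E[X] = C(38,4)·2^(1−C(4,2)) = 73815/32 ≈ 2306.719.


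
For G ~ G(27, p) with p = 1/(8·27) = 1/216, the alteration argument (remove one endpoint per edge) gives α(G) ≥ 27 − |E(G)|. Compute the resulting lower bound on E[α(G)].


E[|E(G)|] = C(27, 2)·p = 351 · (1/216) = 13/8.
E[α(G)] ≥ n − E[|E(G)|] = 27 − 13/8 = 203/8.
Numerically: ≈ 25.37500.
(This is only a lower bound; the true E[α(G)] may be larger.)

E[α(G)] ≥ 203/8 ≈ 25.37500.


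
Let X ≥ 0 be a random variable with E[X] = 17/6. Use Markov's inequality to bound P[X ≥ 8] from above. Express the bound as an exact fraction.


μ = E[X] = 17/6, a = 8.
Markov: P[X ≥ 8] ≤ μ/a = (17/6)/8 = 17/48.
Numerically: ≈ 0.3542.
(Since a = 8 > μ = 2.8333, the bound 17/48 is < 1 and informative.)

P[X ≥ 8] ≤ 17/48 ≈ 0.3542.


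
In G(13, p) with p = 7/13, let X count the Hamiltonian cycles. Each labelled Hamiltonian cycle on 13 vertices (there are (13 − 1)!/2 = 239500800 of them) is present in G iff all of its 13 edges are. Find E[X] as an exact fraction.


K_13 has (13 − 1)!/2 = 239500800 labelled Hamiltonian cycles.
For each such Hamiltonian cycle H, let X_H = 1 if all 13 edges of H are present in G. Then P[X_H = 1] = p^{13} = (7/13)^{13} = 96889010407/302875106592253.
By linearity: E[X] = Σ_H E[X_H] = 239500800 · p^{13} = 239500800 · 96889010407/302875106592253 = 23204995503684825600/302875106592253.
Numerically: E[X] ≈ 76615.7.

E[X] = 239500800 · (7/13)^{13} = 23204995503684825600/302875106592253 ≈ 76615.7.


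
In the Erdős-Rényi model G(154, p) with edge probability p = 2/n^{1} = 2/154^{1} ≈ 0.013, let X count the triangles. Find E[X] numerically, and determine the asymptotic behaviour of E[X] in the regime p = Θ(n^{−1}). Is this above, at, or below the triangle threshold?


Number of potential triangles: C(154, 3) = 596904.
Each occurs with probability p³ ≈ (0.013)³ ≈ 2.19042e-06.
By linearity: E[X] = C(154, 3)·p³ ≈ 596904 · 2.19042e-06 ≈ 1.307.
Here α = 1, so p = 2/n is exactly at the triangle threshold p ~ 1/n. Asymptotically E[X] → c³/6 = 2³/6 = 4/3 ≈ 1.333, a bounded constant. In this regime the triangle count is asymptotically Poisson(c³/6).

E[X] ≈ 1.307; in regime p = Θ(1/n^{1}) E[X] stays bounded (at the triangle threshold p ~ 1/n).


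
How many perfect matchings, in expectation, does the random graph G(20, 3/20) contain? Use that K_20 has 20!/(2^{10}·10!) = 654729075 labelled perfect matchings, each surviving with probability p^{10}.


K_20 has 20!/(2^{10}·10!) = 654729075 labelled perfect matchings.
For each such perfect matching H, let X_H = 1 if all 10 edges of H are present in G. Then P[X_H = 1] = p^{10} = (3/20)^{10} = 59049/10240000000000.
Summing the indicators: E[X] = Σ_H E[X_H] = 654729075 · p^{10} = 654729075 · 59049/10240000000000 = 1546443885987/409600000000.
Numerically: E[X] ≈ 3.78.

E[X] = 654729075 · (3/20)^{10} = 1546443885987/409600000000 ≈ 3.78.


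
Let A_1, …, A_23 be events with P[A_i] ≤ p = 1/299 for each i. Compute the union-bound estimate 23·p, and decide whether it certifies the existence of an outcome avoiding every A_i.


Union bound: P[∪_{i=1}^{23} A_i] ≤ Σ_i P[A_i] ≤ 23·p = 23·(1/299) = 1/13.
Numerically: 1/13 ≈ 0.076923.
Is 1/13 < 1? YES.
Since P[∪ A_i] ≤ 1/13 < 1, the complement has P[∩ A_i^c] ≥ 1 − 1/13 = 12/13 > 0, so some outcome avoids every A_i.

23·p = 1/13 ≈ 0.076923; existence CERTIFIED by the union bound.


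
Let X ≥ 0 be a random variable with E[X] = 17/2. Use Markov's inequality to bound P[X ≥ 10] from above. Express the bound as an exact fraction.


μ = E[X] = 17/2, a = 10.
Markov: P[X ≥ 10] ≤ μ/a = (17/2)/10 = 17/20.
Numerically: ≈ 0.850000.
(Since a = 10 > μ = 8.500000, the bound 17/20 is < 1 and informative.)

P[X ≥ 10] ≤ 17/20 ≈ 0.850000.


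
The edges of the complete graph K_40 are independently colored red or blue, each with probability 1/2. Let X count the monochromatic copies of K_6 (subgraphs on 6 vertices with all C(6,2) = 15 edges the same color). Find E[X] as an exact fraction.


Let X = Σ_S X_S over the C(40, 6) = 3838380 subsets S of size 6, where X_S = 1 if the K_6 on S is monochromatic.
For a fixed S, the K_6 on S has C(6, 2) = 15 edges. P[all 15 edges red] = (1/2)^15, and likewise for blue, so P[monochromatic] = 2·(1/2)^15 = 2^{1 − 15} = 1/16384.
By linearity: E[X] = C(40, 6) · 2^{1 − 15} = 3838380 · 1/16384 = 959595/4096.
Numerically: E[X] ≈ 234.276123.

E[X] = C(40,6)·2^(1−C(6,2)) = 959595/4096 ≈ 234.276123.


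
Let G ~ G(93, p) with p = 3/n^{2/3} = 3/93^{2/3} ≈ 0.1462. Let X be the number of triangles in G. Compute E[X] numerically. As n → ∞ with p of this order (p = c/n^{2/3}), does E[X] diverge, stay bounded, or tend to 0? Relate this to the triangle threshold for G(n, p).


Number of potential triangles: C(93, 3) = 129766.
Each occurs with probability p³ ≈ (0.1462)³ ≈ 3.121748e-03.
By linearity: E[X] = C(93, 3)·p³ ≈ 129766 · 3.121748e-03 ≈ 405.0968.
Since α = 2/3 < 1, p = c/n^{2/3} ≫ 1/n is above the triangle threshold p ~ 1/n. Asymptotically E[X] ~ (c³/6)·n^{3(1−α)} = (3³/6)·n^{1} → ∞; triangles are abundant w.h.p.

E[X] ≈ 405.0968; in regime p = Θ(1/n^{2/3}) E[X] diverges (above the triangle threshold p ~ 1/n).


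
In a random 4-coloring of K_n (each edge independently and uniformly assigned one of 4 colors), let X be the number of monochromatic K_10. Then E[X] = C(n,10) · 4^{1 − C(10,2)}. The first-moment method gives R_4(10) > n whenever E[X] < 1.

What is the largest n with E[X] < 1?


We need C(n, 10) · 4^{1 − 45} < 1, i.e. C(n, 10) < 4^{45 − 1} = 309485009821345068724781056.
Check values of n near the boundary:
  n = 2021: C(2021, 10) = 306347841644770462864800616; 306347841644770462864800616 < 309485009821345068724781056? YES
  n = 2022: C(2022, 10) = 307870445231474093395937796; 307870445231474093395937796 < 309485009821345068724781056? YES
  n = 2023: C(2023, 10) = 309399856285778485315440716; 309399856285778485315440716 < 309485009821345068724781056? YES
  n = 2024: C(2024, 10) = 310936101848269937576192656; 310936101848269937576192656 < 309485009821345068724781056? NO
  n = 2025: C(2025, 10) = 312479209053472269772600560; 312479209053472269772600560 < 309485009821345068724781056? NO
  n = 2026: C(2026, 10) = 314029205130126398094885285; 314029205130126398094885285 < 309485009821345068724781056? NO
The largest n with C(n, 10) < 309485009821345068724781056 is n = 2023 (where E[X] = 77349964071444621328860179/77371252455336267181195264 ≈ 1.000). Hence R_4(10) > 2023, i.e. R_4(10) ≥ 2024.

Largest n = 2023; hence R_4(10) > 2023.
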